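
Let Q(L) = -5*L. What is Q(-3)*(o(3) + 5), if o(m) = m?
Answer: 120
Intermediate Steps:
Q(-3)*(o(3) + 5) = (-5*(-3))*(3 + 5) = 15*8 = 120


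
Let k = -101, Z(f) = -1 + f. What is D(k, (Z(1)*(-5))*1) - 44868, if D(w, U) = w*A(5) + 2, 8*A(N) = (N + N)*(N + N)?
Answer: -92257/2 ≈ -46129.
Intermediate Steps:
A(N) = N²/2 (A(N) = ((N + N)*(N + N))/8 = ((2*N)*(2*N))/8 = (4*N²)/8 = N²/2)
D(w, U) = 2 + 25*w/2 (D(w, U) = w*((½)*5²) + 2 = w*((½)*25) + 2 = w*(25/2) + 2 = 25*w/2 + 2 = 2 + 25*w/2)
D(k, (Z(1)*(-5))*1) - 44868 = (2 + (25/2)*(-101)) - 44868 = (2 - 2525/2) - 44868 = -2521/2 - 44868 = -92257/2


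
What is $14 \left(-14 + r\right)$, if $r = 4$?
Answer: $-140$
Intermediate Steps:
$14 \left(-14 + r\right) = 14 \left(-14 + 4\right) = 14 \left(-10\right) = -140$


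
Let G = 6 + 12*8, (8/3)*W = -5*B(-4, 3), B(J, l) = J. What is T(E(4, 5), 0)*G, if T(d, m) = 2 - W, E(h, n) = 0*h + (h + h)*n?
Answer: -561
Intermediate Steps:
E(h, n) = 2*h*n (E(h, n) = 0 + (2*h)*n = 0 + 2*h*n = 2*h*n)
W = 15/2 (W = 3*(-5*(-4))/8 = (3/8)*20 = 15/2 ≈ 7.5000)
G = 102 (G = 6 + 96 = 102)
T(d, m) = -11/2 (T(d, m) = 2 - 1*15/2 = 2 - 15/2 = -11/2)
T(E(4, 5), 0)*G = -11/2*102 = -561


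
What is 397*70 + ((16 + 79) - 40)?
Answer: 27845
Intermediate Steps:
397*70 + ((16 + 79) - 40) = 27790 + (95 - 40) = 27790 + 55 = 27845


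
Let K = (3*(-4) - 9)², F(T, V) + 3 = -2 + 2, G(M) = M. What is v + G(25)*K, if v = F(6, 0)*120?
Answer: 10665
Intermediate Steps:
F(T, V) = -3 (F(T, V) = -3 + (-2 + 2) = -3 + 0 = -3)
v = -360 (v = -3*120 = -360)
K = 441 (K = (-12 - 9)² = (-21)² = 441)
v + G(25)*K = -360 + 25*441 = -360 + 11025 = 10665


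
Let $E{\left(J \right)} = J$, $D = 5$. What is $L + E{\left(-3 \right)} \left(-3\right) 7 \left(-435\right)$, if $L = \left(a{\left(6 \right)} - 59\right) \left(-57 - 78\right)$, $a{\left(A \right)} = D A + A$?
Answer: $-24300$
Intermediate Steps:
$a{\left(A \right)} = 6 A$ ($a{\left(A \right)} = 5 A + A = 6 A$)
$L = 3105$ ($L = \left(6 \cdot 6 - 59\right) \left(-57 - 78\right) = \left(36 - 59\right) \left(-135\right) = \left(-23\right) \left(-135\right) = 3105$)
$L + E{\left(-3 \right)} \left(-3\right) 7 \left(-435\right) = 3105 + \left(-3\right) \left(-3\right) 7 \left(-435\right) = 3105 + 9 \cdot 7 \left(-435\right) = 3105 + 63 \left(-435\right) = 3105 - 27405 = -24300$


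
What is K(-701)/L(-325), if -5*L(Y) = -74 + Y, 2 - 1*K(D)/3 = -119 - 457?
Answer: 2890/133 ≈ 21.729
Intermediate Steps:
K(D) = 1734 (K(D) = 6 - 3*(-119 - 457) = 6 - 3*(-576) = 6 + 1728 = 1734)
L(Y) = 74/5 - Y/5 (L(Y) = -(-74 + Y)/5 = 74/5 - Y/5)
K(-701)/L(-325) = 1734/(74/5 - ⅕*(-325)) = 1734/(74/5 + 65) = 1734/(399/5) = 1734*(5/399) = 2890/133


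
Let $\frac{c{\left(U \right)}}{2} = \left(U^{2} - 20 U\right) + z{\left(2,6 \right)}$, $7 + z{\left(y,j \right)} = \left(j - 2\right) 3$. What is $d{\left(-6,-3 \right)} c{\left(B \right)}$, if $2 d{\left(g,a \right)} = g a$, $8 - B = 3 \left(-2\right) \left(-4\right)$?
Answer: $10458$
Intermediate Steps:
$z{\left(y,j \right)} = -13 + 3 j$ ($z{\left(y,j \right)} = -7 + \left(j - 2\right) 3 = -7 + \left(-2 + j\right) 3 = -7 + \left(-6 + 3 j\right) = -13 + 3 j$)
$B = -16$ ($B = 8 - 3 \left(-2\right) \left(-4\right) = 8 - \left(-6\right) \left(-4\right) = 8 - 24 = -16$)
$c{\left(U \right)} = 10 - 40 U + 2 U^{2}$ ($c{\left(U \right)} = 2 \left(\left(U^{2} - 20 U\right) + \left(-13 + 3 \cdot 6\right)\right) = 2 \left(\left(U^{2} - 20 U\right) + \left(-13 + 18\right)\right) = 2 \left(\left(U^{2} - 20 U\right) + 5\right) = 2 \left(5 + U^{2} - 20 U\right) = 10 - 40 U + 2 U^{2}$)
$d{\left(g,a \right)} = \frac{a g}{2}$ ($d{\left(g,a \right)} = \frac{g a}{2} = \frac{a g}{2}$)
$d{\left(-6,-3 \right)} c{\left(B \right)} = \frac{1}{2} \left(-3\right) \left(-6\right) \left(10 - -640 + 2 \left(-16\right)^{2}\right) = 9 \left(10 + 640 + 2 \cdot 256\right) = 9 \left(10 + 640 + 512\right) = 9 \cdot 1162 = 10458$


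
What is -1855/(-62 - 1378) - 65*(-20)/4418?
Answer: 1006739/636192 ≈ 1.5824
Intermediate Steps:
-1855/(-62 - 1378) - 65*(-20)/4418 = -1855/(-1440) + 1300*(1/4418) = -1855*(-1/1440) + 650/2209 = 371/288 + 650/2209 = 1006739/636192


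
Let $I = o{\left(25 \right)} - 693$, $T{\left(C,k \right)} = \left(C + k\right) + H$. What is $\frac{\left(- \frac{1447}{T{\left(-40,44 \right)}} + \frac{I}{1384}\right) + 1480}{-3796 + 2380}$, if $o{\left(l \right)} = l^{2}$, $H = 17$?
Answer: $- \frac{10252661}{10288656} \approx -0.9965$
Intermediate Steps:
$T{\left(C,k \right)} = 17 + C + k$ ($T{\left(C,k \right)} = \left(C + k\right) + 17 = 17 + C + k$)
$I = -68$ ($I = 25^{2} - 693 = 625 - 693 = -68$)
$\frac{\left(- \frac{1447}{T{\left(-40,44 \right)}} + \frac{I}{1384}\right) + 1480}{-3796 + 2380} = \frac{\left(- \frac{1447}{17 - 40 + 44} - \frac{68}{1384}\right) + 1480}{-3796 + 2380} = \frac{\left(- \frac{1447}{21} - \frac{17}{346}\right) + 1480}{-1416} = \left(\left(\left(-1447\right) \frac{1}{21} - \frac{17}{346}\right) + 1480\right) \left(- \frac{1}{1416}\right) = \left(\left(- \frac{1447}{21} - \frac{17}{346}\right) + 1480\right) \left(- \frac{1}{1416}\right) = \left(- \frac{501019}{7266} + 1480\right) \left(- \frac{1}{1416}\right) = \frac{10252661}{7266} \left(- \frac{1}{1416}\right) = - \frac{10252661}{10288656}$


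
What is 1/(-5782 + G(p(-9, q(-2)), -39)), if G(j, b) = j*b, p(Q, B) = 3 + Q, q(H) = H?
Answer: -1/5548 ≈ -0.00018025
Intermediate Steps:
G(j, b) = b*j
1/(-5782 + G(p(-9, q(-2)), -39)) = 1/(-5782 - 39*(3 - 9)) = 1/(-5782 - 39*(-6)) = 1/(-5782 + 234) = 1/(-5548) = -1/5548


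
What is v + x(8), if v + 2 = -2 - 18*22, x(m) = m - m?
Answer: -400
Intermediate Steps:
x(m) = 0
v = -400 (v = -2 + (-2 - 18*22) = -2 + (-2 - 396) = -2 - 398 = -400)
v + x(8) = -400 + 0 = -400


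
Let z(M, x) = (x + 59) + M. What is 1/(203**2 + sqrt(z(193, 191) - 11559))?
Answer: 5887/242598971 - 2*I*sqrt(2779)/1698192797 ≈ 2.4266e-5 - 6.2085e-8*I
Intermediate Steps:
z(M, x) = 59 + M + x (z(M, x) = (59 + x) + M = 59 + M + x)
1/(203**2 + sqrt(z(193, 191) - 11559)) = 1/(203**2 + sqrt((59 + 193 + 191) - 11559)) = 1/(41209 + sqrt(443 - 11559)) = 1/(41209 + sqrt(-11116)) = 1/(41209 + 2*I*sqrt(2779))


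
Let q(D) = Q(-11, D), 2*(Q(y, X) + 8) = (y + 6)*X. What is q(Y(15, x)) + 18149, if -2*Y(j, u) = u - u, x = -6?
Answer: 18141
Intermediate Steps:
Y(j, u) = 0 (Y(j, u) = -(u - u)/2 = -1/2*0 = 0)
Q(y, X) = -8 + X*(6 + y)/2 (Q(y, X) = -8 + ((y + 6)*X)/2 = -8 + ((6 + y)*X)/2 = -8 + (X*(6 + y))/2 = -8 + X*(6 + y)/2)
q(D) = -8 - 5*D/2 (q(D) = -8 + 3*D + (1/2)*D*(-11) = -8 + 3*D - 11*D/2 = -8 - 5*D/2)
q(Y(15, x)) + 18149 = (-8 - 5/2*0) + 18149 = (-8 + 0) + 18149 = -8 + 18149 = 18141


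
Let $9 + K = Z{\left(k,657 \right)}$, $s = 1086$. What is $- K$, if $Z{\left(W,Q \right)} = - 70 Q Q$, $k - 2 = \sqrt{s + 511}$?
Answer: $30215439$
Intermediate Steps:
$k = 2 + \sqrt{1597}$ ($k = 2 + \sqrt{1086 + 511} = 2 + \sqrt{1597} \approx 41.962$)
$Z{\left(W,Q \right)} = - 70 Q^{2}$
$K = -30215439$ ($K = -9 - 70 \cdot 657^{2} = -9 - 30215430 = -30215439$)
$- K = \left(-1\right) \left(-30215439\right) = 30215439$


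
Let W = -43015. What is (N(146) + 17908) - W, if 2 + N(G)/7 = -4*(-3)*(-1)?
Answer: 60825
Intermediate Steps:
N(G) = -98 (N(G) = -14 + 7*(-4*(-3)*(-1)) = -14 + 7*(12*(-1)) = -14 + 7*(-12) = -14 - 84 = -98)
(N(146) + 17908) - W = (-98 + 17908) - 1*(-43015) = 17810 + 43015 = 60825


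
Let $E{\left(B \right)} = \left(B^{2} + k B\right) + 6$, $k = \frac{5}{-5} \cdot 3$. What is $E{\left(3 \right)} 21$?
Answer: $126$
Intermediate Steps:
$k = -3$ ($k = 5 \left(- \frac{1}{5}\right) 3 = \left(-1\right) 3 = -3$)
$E{\left(B \right)} = 6 + B^{2} - 3 B$ ($E{\left(B \right)} = \left(B^{2} - 3 B\right) + 6 = 6 + B^{2} - 3 B$)
$E{\left(3 \right)} 21 = \left(6 + 3^{2} - 9\right) 21 = \left(6 + 9 - 9\right) 21 = 6 \cdot 21 = 126$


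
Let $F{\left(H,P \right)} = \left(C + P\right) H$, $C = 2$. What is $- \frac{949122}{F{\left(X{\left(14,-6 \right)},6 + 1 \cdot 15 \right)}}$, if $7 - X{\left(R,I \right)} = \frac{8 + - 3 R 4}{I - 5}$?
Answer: $\frac{10440342}{1909} \approx 5469.0$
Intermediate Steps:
$X{\left(R,I \right)} = 7 - \frac{8 - 12 R}{-5 + I}$ ($X{\left(R,I \right)} = 7 - \frac{8 + - 3 R 4}{I - 5} = 7 - \frac{8 - 12 R}{-5 + I}$)
$F{\left(H,P \right)} = H \left(2 + P\right)$ ($F{\left(H,P \right)} = \left(2 + P\right) H = H \left(2 + P\right)$)
$- \frac{949122}{F{\left(X{\left(14,-6 \right)},6 + 1 \cdot 15 \right)}} = - \frac{949122}{\frac{-43 + 7 \left(-6\right) + 12 \cdot 14}{-5 - 6} \left(2 + \left(6 + 1 \cdot 15\right)\right)} = - \frac{949122}{\frac{-43 - 42 + 168}{-11} \left(2 + \left(6 + 15\right)\right)} = - \frac{949122}{\left(- \frac{1}{11}\right) 83 \left(2 + 21\right)} = - \frac{949122}{\left(- \frac{83}{11}\right) 23} = - \frac{949122}{- \frac{1909}{11}} = \left(-949122\right) \left(- \frac{11}{1909}\right) = \frac{10440342}{1909}$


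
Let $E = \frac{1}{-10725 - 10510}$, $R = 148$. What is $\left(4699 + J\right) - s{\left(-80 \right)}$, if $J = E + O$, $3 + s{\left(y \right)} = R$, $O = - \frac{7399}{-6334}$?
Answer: $\frac{612681450891}{134502490} \approx 4555.2$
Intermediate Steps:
$O = \frac{7399}{6334}$ ($O = \left(-7399\right) \left(- \frac{1}{6334}\right) = \frac{7399}{6334} \approx 1.1681$)
$s{\left(y \right)} = 145$ ($s{\left(y \right)} = -3 + 148 = 145$)
$E = - \frac{1}{21235}$ ($E = \frac{1}{-21235} = - \frac{1}{21235} \approx -4.7092 \cdot 10^{-5}$)
$J = \frac{157111431}{134502490}$ ($J = - \frac{1}{21235} + \frac{7399}{6334} = \frac{157111431}{134502490} \approx 1.1681$)
$\left(4699 + J\right) - s{\left(-80 \right)} = \left(4699 + \frac{157111431}{134502490}\right) - 145 = \frac{632184311941}{134502490} - 145 = \frac{612681450891}{134502490}$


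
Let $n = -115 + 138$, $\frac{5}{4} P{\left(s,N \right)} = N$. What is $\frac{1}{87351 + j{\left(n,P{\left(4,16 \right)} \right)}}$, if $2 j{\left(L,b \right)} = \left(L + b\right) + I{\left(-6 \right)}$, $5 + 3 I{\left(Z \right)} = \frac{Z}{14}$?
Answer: $\frac{210}{18347279} \approx 1.1446 \cdot 10^{-5}$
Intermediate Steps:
$I{\left(Z \right)} = - \frac{5}{3} + \frac{Z}{42}$ ($I{\left(Z \right)} = - \frac{5}{3} + \frac{Z \frac{1}{14}}{3} = - \frac{5}{3} + \frac{\frac{1}{14} Z}{3} = - \frac{5}{3} + \frac{Z}{42}$)
$P{\left(s,N \right)} = \frac{4 N}{5}$
$n = 23$
$j{\left(L,b \right)} = - \frac{19}{21} + \frac{L}{2} + \frac{b}{2}$ ($j{\left(L,b \right)} = \frac{\left(L + b\right) + \left(- \frac{5}{3} + \frac{1}{42} \left(-6\right)\right)}{2} = \frac{\left(L + b\right) - \frac{38}{21}}{2} = \frac{- \frac{38}{21} + L + b}{2} = - \frac{19}{21} + \frac{L}{2} + \frac{b}{2}$)
$\frac{1}{87351 + j{\left(n,P{\left(4,16 \right)} \right)}} = \frac{1}{87351 + \left(- \frac{19}{21} + \frac{1}{2} \cdot 23 + \frac{\frac{4}{5} \cdot 16}{2}\right)} = \frac{1}{87351 + \left(- \frac{19}{21} + \frac{23}{2} + \frac{1}{2} \cdot \frac{64}{5}\right)} = \frac{1}{87351 + \left(- \frac{19}{21} + \frac{23}{2} + \frac{32}{5}\right)} = \frac{1}{87351 + \frac{3569}{210}} = \frac{1}{\frac{18347279}{210}} = \frac{210}{18347279}$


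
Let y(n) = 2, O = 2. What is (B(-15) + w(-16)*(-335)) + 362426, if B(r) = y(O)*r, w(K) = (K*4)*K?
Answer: 19356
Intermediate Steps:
w(K) = 4*K**2 (w(K) = (4*K)*K = 4*K**2)
B(r) = 2*r
(B(-15) + w(-16)*(-335)) + 362426 = (2*(-15) + (4*(-16)**2)*(-335)) + 362426 = (-30 + (4*256)*(-335)) + 362426 = (-30 + 1024*(-335)) + 362426 = (-30 - 343040) + 362426 = -343070 + 362426 = 19356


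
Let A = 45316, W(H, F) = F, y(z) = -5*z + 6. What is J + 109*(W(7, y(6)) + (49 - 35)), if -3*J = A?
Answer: -48586/3 ≈ -16195.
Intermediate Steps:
y(z) = 6 - 5*z
J = -45316/3 (J = -⅓*45316 = -45316/3 ≈ -15105.)
J + 109*(W(7, y(6)) + (49 - 35)) = -45316/3 + 109*((6 - 5*6) + (49 - 35)) = -45316/3 + 109*((6 - 30) + 14) = -45316/3 + 109*(-24 + 14) = -45316/3 + 109*(-10) = -45316/3 - 1090 = -48586/3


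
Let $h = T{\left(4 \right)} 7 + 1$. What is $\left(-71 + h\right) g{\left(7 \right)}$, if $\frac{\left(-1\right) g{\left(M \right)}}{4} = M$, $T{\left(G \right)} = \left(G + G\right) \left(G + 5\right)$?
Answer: $-12152$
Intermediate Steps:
$T{\left(G \right)} = 2 G \left(5 + G\right)$
$g{\left(M \right)} = - 4 M$
$h = 505$ ($h = 2 \cdot 4 \left(5 + 4\right) 7 + 1 = 2 \cdot 4 \cdot 9 \cdot 7 + 1 = 72 \cdot 7 + 1 = 504 + 1 = 505$)
$\left(-71 + h\right) g{\left(7 \right)} = \left(-71 + 505\right) \left(\left(-4\right) 7\right) = 434 \left(-28\right) = -12152$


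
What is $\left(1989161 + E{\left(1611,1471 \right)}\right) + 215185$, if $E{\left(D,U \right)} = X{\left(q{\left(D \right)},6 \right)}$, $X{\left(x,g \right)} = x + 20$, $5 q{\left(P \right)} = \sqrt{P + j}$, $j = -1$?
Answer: $2204366 + \frac{\sqrt{1610}}{5} \approx 2.2044 \cdot 10^{6}$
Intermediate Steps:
$q{\left(P \right)} = \frac{\sqrt{-1 + P}}{5}$ ($q{\left(P \right)} = \frac{\sqrt{P - 1}}{5} = \frac{\sqrt{-1 + P}}{5}$)
$X{\left(x,g \right)} = 20 + x$
$E{\left(D,U \right)} = 20 + \frac{\sqrt{-1 + D}}{5}$
$\left(1989161 + E{\left(1611,1471 \right)}\right) + 215185 = \left(1989161 + \left(20 + \frac{\sqrt{-1 + 1611}}{5}\right)\right) + 215185 = \left(1989161 + \left(20 + \frac{\sqrt{1610}}{5}\right)\right) + 215185 = \left(1989181 + \frac{\sqrt{1610}}{5}\right) + 215185 = 2204366 + \frac{\sqrt{1610}}{5}$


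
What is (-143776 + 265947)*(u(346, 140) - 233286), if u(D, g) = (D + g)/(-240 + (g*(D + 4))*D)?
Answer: -241597725047405727/8476880 ≈ -2.8501e+10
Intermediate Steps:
u(D, g) = (D + g)/(-240 + D*g*(4 + D)) (u(D, g) = (D + g)/(-240 + (g*(4 + D))*D) = (D + g)/(-240 + D*g*(4 + D)))
(-143776 + 265947)*(u(346, 140) - 233286) = (-143776 + 265947)*((346 + 140)/(-240 + 140*346² + 4*346*140) - 233286) = 122171*(486/(-240 + 140*119716 + 193760) - 233286) = 122171*(486/(-240 + 16760240 + 193760) - 233286) = 122171*(486/16953760 - 233286) = 122171*((1/16953760)*486 - 233286) = 122171*(243/8476880 - 233286) = 122171*(-1977537427437/8476880) = -241597725047405727/8476880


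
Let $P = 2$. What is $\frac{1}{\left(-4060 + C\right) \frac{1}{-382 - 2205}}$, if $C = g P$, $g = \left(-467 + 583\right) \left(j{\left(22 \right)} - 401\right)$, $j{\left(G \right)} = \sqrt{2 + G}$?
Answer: $\frac{721773}{27084956} + \frac{2587 \sqrt{6}}{20313717} \approx 0.02696$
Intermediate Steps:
$g = -46516 + 232 \sqrt{6}$ ($g = \left(-467 + 583\right) \left(\sqrt{2 + 22} - 401\right) = 116 \left(\sqrt{24} - 401\right) = 116 \left(2 \sqrt{6} - 401\right) = 116 \left(-401 + 2 \sqrt{6}\right) = -46516 + 232 \sqrt{6} \approx -45948.0$)
$C = -93032 + 464 \sqrt{6}$ ($C = \left(-46516 + 232 \sqrt{6}\right) 2 = -93032 + 464 \sqrt{6} \approx -91896.0$)
$\frac{1}{\left(-4060 + C\right) \frac{1}{-382 - 2205}} = \frac{1}{\left(-4060 - \left(93032 - 464 \sqrt{6}\right)\right) \frac{1}{-382 - 2205}} = \frac{1}{\left(-97092 + 464 \sqrt{6}\right) \frac{1}{-2587}} = \frac{1}{\left(-97092 + 464 \sqrt{6}\right) \left(- \frac{1}{2587}\right)} = \frac{1}{\frac{97092}{2587} - \frac{464 \sqrt{6}}{2587}}$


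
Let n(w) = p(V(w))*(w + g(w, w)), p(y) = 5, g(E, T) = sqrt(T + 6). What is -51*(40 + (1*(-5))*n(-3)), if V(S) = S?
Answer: -5865 + 1275*sqrt(3) ≈ -3656.6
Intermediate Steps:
g(E, T) = sqrt(6 + T)
n(w) = 5*w + 5*sqrt(6 + w) (n(w) = 5*(w + sqrt(6 + w)) = 5*w + 5*sqrt(6 + w))
-51*(40 + (1*(-5))*n(-3)) = -51*(40 + (1*(-5))*(5*(-3) + 5*sqrt(6 - 3))) = -51*(40 - 5*(-15 + 5*sqrt(3))) = -51*(40 + (75 - 25*sqrt(3))) = -51*(115 - 25*sqrt(3)) = -5865 + 1275*sqrt(3)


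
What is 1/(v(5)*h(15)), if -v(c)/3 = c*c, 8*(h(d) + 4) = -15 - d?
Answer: 4/2325 ≈ 0.0017204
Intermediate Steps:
h(d) = -47/8 - d/8 (h(d) = -4 + (-15 - d)/8 = -4 + (-15/8 - d/8) = -47/8 - d/8)
v(c) = -3*c² (v(c) = -3*c*c = -3*c²)
1/(v(5)*h(15)) = 1/((-3*5²)*(-47/8 - ⅛*15)) = 1/((-3*25)*(-47/8 - 15/8)) = 1/(-75*(-31/4)) = 1/(2325/4) = 4/2325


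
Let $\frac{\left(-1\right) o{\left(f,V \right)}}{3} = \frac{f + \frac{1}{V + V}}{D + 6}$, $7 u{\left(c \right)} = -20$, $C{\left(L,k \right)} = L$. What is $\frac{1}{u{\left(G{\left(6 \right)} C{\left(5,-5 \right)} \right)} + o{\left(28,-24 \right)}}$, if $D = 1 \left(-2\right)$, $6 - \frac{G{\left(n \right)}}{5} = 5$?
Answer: $- \frac{448}{10681} \approx -0.041944$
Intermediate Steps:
$G{\left(n \right)} = 5$ ($G{\left(n \right)} = 30 - 25 = 5$)
$u{\left(c \right)} = - \frac{20}{7}$ ($u{\left(c \right)} = \frac{1}{7} \left(-20\right) = - \frac{20}{7}$)
$D = -2$
$o{\left(f,V \right)} = - \frac{3 f}{4} - \frac{3}{8 V}$ ($o{\left(f,V \right)} = - 3 \frac{f + \frac{1}{V + V}}{-2 + 6} = - 3 \frac{f + \frac{1}{2 V}}{4} = - 3 \left(f + \frac{1}{2 V}\right) \frac{1}{4} = - 3 \left(\frac{f}{4} + \frac{1}{8 V}\right) = - \frac{3 f}{4} - \frac{3}{8 V}$)
$\frac{1}{u{\left(G{\left(6 \right)} C{\left(5,-5 \right)} \right)} + o{\left(28,-24 \right)}} = \frac{1}{- \frac{20}{7} + \frac{3 \left(-1 - \left(-48\right) 28\right)}{8 \left(-24\right)}} = \frac{1}{- \frac{20}{7} + \frac{3}{8} \left(- \frac{1}{24}\right) \left(-1 + 1344\right)} = \frac{1}{- \frac{20}{7} + \frac{3}{8} \left(- \frac{1}{24}\right) 1343} = \frac{1}{- \frac{20}{7} - \frac{1343}{64}} = \frac{1}{- \frac{10681}{448}} = - \frac{448}{10681}$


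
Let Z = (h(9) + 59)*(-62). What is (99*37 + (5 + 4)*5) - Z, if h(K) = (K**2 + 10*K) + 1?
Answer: 18030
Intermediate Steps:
h(K) = 1 + K**2 + 10*K
Z = -14322 (Z = ((1 + 9**2 + 10*9) + 59)*(-62) = ((1 + 81 + 90) + 59)*(-62) = (172 + 59)*(-62) = 231*(-62) = -14322)
(99*37 + (5 + 4)*5) - Z = (99*37 + (5 + 4)*5) - 1*(-14322) = (3663 + 9*5) + 14322 = (3663 + 45) + 14322 = 3708 + 14322 = 18030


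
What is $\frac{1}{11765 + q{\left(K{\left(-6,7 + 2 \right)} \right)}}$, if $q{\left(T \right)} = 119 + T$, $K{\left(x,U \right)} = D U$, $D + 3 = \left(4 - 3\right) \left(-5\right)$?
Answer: $\frac{1}{11812} \approx 8.466 \cdot 10^{-5}$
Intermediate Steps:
$D = -8$ ($D = -3 + \left(4 - 3\right) \left(-5\right) = -3 + 1 \left(-5\right) = -3 - 5 = -8$)
$K{\left(x,U \right)} = - 8 U$
$\frac{1}{11765 + q{\left(K{\left(-6,7 + 2 \right)} \right)}} = \frac{1}{11765 + \left(119 - 8 \left(7 + 2\right)\right)} = \frac{1}{11765 + \left(119 - 72\right)} = \frac{1}{11765 + 47} = \frac{1}{11812}$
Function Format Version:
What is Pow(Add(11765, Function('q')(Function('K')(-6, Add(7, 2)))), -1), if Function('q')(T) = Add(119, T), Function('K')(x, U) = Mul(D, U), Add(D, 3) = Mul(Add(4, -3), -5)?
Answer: Rational(1, 11812) ≈ 8.4660e-5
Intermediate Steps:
D = -8 (D = Add(-3, Mul(Add(4, -3), -5)) = Add(-3, Mul(1, -5)) = Add(-3, -5) = -8)
Function('K')(x, U) = Mul(-8, U)
Pow(Add(11765, Function('q')(Function('K')(-6, Add(7, 2)))), -1) = Pow(Add(11765, Add(119, Mul(-8, Add(7, 2)))), -1) = Pow(Add(11765, Add(119, Mul(-8, 9))), -1) = Pow(Add(11765, Add(119, -72)), -1) = Pow(Add(11765, 47), -1) = Pow(11812, -1) = Rational(1, 11812)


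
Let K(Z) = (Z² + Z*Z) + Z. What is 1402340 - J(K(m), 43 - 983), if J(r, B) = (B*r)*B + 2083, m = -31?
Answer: -1669487343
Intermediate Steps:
K(Z) = Z + 2*Z² (K(Z) = (Z² + Z²) + Z = 2*Z² + Z = Z + 2*Z²)
J(r, B) = 2083 + r*B² (J(r, B) = r*B² + 2083 = 2083 + r*B²)
1402340 - J(K(m), 43 - 983) = 1402340 - (2083 + (-31*(1 + 2*(-31)))*(43 - 983)²) = 1402340 - (2083 - 31*(1 - 62)*(-940)²) = 1402340 - (2083 - 31*(-61)*883600) = 1402340 - (2083 + 1891*883600) = 1402340 - (2083 + 1670887600) = 1402340 - 1*1670889683 = 1402340 - 1670889683 = -1669487343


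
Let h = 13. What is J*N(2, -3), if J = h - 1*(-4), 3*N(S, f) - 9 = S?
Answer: 187/3 ≈ 62.333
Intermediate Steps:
N(S, f) = 3 + S/3
J = 17 (J = 13 - 1*(-4) = 13 + 4 = 17)
J*N(2, -3) = 17*(3 + (1/3)*2) = 17*(3 + 2/3) = 17*(11/3) = 187/3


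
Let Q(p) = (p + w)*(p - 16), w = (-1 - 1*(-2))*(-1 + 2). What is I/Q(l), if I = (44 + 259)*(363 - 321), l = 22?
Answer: 2121/23 ≈ 92.217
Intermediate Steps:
w = 1 (w = (-1 + 2)*1 = 1*1 = 1)
Q(p) = (1 + p)*(-16 + p) (Q(p) = (p + 1)*(p - 16) = (1 + p)*(-16 + p))
I = 12726 (I = 303*42 = 12726)
I/Q(l) = 12726/(-16 + 22² - 15*22) = 12726/(-16 + 484 - 330) = 12726/138 = 12726*(1/138) = 2121/23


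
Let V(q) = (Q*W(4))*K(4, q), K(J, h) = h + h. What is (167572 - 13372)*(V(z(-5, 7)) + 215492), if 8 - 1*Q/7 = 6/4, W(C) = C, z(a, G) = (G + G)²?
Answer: 44230111200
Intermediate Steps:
z(a, G) = 4*G² (z(a, G) = (2*G)² = 4*G²)
Q = 91/2 (Q = 56 - 42/4 = 56 - 7*3/2 = 56 - 21/2 = 91/2 ≈ 45.500)
K(J, h) = 2*h
V(q) = 364*q (V(q) = ((91/2)*4)*(2*q) = 182*(2*q) = 364*q)
(167572 - 13372)*(V(z(-5, 7)) + 215492) = (167572 - 13372)*(364*(4*7²) + 215492) = 154200*(364*(4*49) + 215492) = 154200*(364*196 + 215492) = 154200*(71344 + 215492) = 154200*286836 = 44230111200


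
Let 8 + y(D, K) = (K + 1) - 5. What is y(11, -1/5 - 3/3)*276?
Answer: -18216/5 ≈ -3643.2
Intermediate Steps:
y(D, K) = -12 + K (y(D, K) = -8 + ((K + 1) - 5) = -8 + ((1 + K) - 5) = -8 + (-4 + K) = -12 + K)
y(11, -1/5 - 3/3)*276 = (-12 + (-1/5 - 3/3))*276 = (-12 + (-1*⅕ - 3*⅓))*276 = (-12 + (-⅕ - 1))*276 = (-12 - 6/5)*276 = -66/5*276 = -18216/5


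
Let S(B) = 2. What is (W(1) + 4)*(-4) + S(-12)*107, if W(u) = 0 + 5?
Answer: 178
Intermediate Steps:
W(u) = 5
(W(1) + 4)*(-4) + S(-12)*107 = (5 + 4)*(-4) + 2*107 = 9*(-4) + 214 = -36 + 214 = 178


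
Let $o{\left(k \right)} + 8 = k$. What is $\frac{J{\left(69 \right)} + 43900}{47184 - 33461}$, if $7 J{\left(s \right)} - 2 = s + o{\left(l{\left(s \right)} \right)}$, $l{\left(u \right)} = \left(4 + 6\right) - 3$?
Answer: $\frac{43910}{13723} \approx 3.1997$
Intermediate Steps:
$l{\left(u \right)} = 7$ ($l{\left(u \right)} = 10 - 3 = 7$)
$o{\left(k \right)} = -8 + k$
$J{\left(s \right)} = \frac{1}{7} + \frac{s}{7}$ ($J{\left(s \right)} = \frac{2}{7} + \frac{s + \left(-8 + 7\right)}{7} = \frac{2}{7} + \frac{s - 1}{7} = \frac{2}{7} + \frac{-1 + s}{7} = \frac{2}{7} + \left(- \frac{1}{7} + \frac{s}{7}\right) = \frac{1}{7} + \frac{s}{7}$)
$\frac{J{\left(69 \right)} + 43900}{47184 - 33461} = \frac{\left(\frac{1}{7} + \frac{1}{7} \cdot 69\right) + 43900}{47184 - 33461} = \frac{\left(\frac{1}{7} + \frac{69}{7}\right) + 43900}{13723} = \left(10 + 43900\right) \frac{1}{13723} = 43910 \cdot \frac{1}{13723} = \frac{43910}{13723}$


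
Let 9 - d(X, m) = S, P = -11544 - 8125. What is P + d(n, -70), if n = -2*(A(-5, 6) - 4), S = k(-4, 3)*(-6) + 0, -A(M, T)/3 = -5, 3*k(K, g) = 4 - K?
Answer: -19644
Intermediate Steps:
k(K, g) = 4/3 - K/3 (k(K, g) = (4 - K)/3 = 4/3 - K/3)
A(M, T) = 15 (A(M, T) = -3*(-5) = 15)
S = -16 (S = (4/3 - ⅓*(-4))*(-6) + 0 = (4/3 + 4/3)*(-6) + 0 = (8/3)*(-6) + 0 = -16 + 0 = -16)
P = -19669
n = -22 (n = -2*(15 - 4) = -2*11 = -22)
d(X, m) = 25 (d(X, m) = 9 - 1*(-16) = 9 + 16 = 25)
P + d(n, -70) = -19669 + 25 = -19644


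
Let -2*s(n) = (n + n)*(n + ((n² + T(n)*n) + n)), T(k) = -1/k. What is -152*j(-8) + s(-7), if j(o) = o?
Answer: 1454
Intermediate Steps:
s(n) = -n*(-1 + n² + 2*n) (s(n) = -(n + n)*(n + ((n² + (-1/n)*n) + n))/2 = -2*n*(n + ((n² - 1) + n))/2 = -2*n*(n + ((-1 + n²) + n))/2 = -2*n*(n + (-1 + n + n²))/2 = -2*n*(-1 + n² + 2*n)/2 = -n*(-1 + n² + 2*n))
-152*j(-8) + s(-7) = -152*(-8) - 1*(-7)*(-1 - 7*(2 - 7)) = 1216 - 1*(-7)*(-1 - 7*(-5)) = 1216 - 1*(-7)*(-1 + 35) = 1216 - 1*(-7)*34 = 1216 + 238 = 1454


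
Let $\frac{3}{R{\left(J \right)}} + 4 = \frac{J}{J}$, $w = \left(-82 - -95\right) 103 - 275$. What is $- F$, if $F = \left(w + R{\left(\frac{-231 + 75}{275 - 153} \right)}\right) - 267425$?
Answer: $266362$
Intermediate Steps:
$w = 1064$ ($w = \left(-82 + 95\right) 103 - 275 = 13 \cdot 103 - 275 = 1339 - 275 = 1064$)
$R{\left(J \right)} = -1$ ($R{\left(J \right)} = \frac{3}{-4 + \frac{J}{J}} = \frac{3}{-4 + 1} = \frac{3}{-3} = 3 \left(- \frac{1}{3}\right) = -1$)
$F = -266362$ ($F = \left(1064 - 1\right) - 267425 = 1063 - 267425 = -266362$)
$- F = \left(-1\right) \left(-266362\right) = 266362$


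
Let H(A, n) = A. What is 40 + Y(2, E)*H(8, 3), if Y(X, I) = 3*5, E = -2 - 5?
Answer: 160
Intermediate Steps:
E = -7
Y(X, I) = 15
40 + Y(2, E)*H(8, 3) = 40 + 15*8 = 40 + 120 = 160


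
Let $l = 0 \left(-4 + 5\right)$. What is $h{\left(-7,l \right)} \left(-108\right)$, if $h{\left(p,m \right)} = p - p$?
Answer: $0$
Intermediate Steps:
$l = 0$ ($l = 0 \cdot 1 = 0$)
$h{\left(p,m \right)} = 0$
$h{\left(-7,l \right)} \left(-108\right) = 0 \left(-108\right) = 0$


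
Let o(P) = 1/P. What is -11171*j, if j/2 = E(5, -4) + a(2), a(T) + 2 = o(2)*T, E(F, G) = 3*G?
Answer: 290446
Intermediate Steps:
a(T) = -2 + T/2
j = -26 (j = 2*(3*(-4) + (-2 + (½)*2)) = 2*(-12 + (-2 + 1)) = 2*(-12 - 1) = 2*(-13) = -26)
-11171*j = -11171*(-26) = 290446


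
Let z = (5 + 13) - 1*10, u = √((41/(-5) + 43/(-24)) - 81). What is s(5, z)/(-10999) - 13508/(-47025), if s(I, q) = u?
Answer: 1228/4275 - I*√327570/659940 ≈ 0.28725 - 0.00086726*I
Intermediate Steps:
u = I*√327570/60 (u = √((41*(-⅕) + 43*(-1/24)) - 81) = √((-41/5 - 43/24) - 81) = √(-1199/120 - 81) = √(-10919/120) = I*√327570/60 ≈ 9.539*I)
z = 8 (z = 18 - 10 = 8)
s(I, q) = I*√327570/60
s(5, z)/(-10999) - 13508/(-47025) = (I*√327570/60)/(-10999) - 13508/(-47025) = (I*√327570/60)*(-1/10999) - 13508*(-1/47025) = -I*√327570/659940 + 1228/4275 = 1228/4275 - I*√327570/659940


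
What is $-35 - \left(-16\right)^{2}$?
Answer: $-291$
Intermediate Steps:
$-35 - \left(-16\right)^{2} = -35 - 256 = -291$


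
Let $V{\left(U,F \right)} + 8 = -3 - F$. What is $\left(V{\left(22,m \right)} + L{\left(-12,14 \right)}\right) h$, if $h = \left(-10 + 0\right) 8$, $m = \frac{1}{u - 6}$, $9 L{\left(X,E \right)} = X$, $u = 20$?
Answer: $\frac{20840}{21} \approx 992.38$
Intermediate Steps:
$L{\left(X,E \right)} = \frac{X}{9}$
$m = \frac{1}{14}$ ($m = \frac{1}{20 - 6} = \frac{1}{14} \approx 0.071429$)
$V{\left(U,F \right)} = -11 - F$ ($V{\left(U,F \right)} = -8 - \left(3 + F\right) = -11 - F$)
$h = -80$ ($h = \left(-10\right) 8 = -80$)
$\left(V{\left(22,m \right)} + L{\left(-12,14 \right)}\right) h = \left(\left(-11 - \frac{1}{14}\right) + \frac{1}{9} \left(-12\right)\right) \left(-80\right) = \left(\left(-11 - \frac{1}{14}\right) - \frac{4}{3}\right) \left(-80\right) = \left(- \frac{155}{14} - \frac{4}{3}\right) \left(-80\right) = \left(- \frac{521}{42}\right) \left(-80\right) = \frac{20840}{21}$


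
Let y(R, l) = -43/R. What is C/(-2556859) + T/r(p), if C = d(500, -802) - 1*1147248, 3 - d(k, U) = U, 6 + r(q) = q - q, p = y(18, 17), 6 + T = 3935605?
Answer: -10062764844883/15341154 ≈ -6.5593e+5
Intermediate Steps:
T = 3935599 (T = -6 + 3935605 = 3935599)
p = -43/18 ≈ -2.3889
r(q) = -6 (r(q) = -6 + (q - q) = -6 + 0 = -6)
d(k, U) = 3 - U
C = -1146443 (C = (3 - 1*(-802)) - 1*1147248 = (3 + 802) - 1147248 = 805 - 1147248 = -1146443)
C/(-2556859) + T/r(p) = -1146443/(-2556859) + 3935599/(-6) = -1146443*(-1/2556859) + 3935599*(-⅙) = 1146443/2556859 - 3935599/6 = -10062764844883/15341154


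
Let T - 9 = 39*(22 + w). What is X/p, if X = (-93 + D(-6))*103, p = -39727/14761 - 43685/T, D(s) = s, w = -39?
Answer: -98438717718/618852827 ≈ -159.07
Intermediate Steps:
T = -654 (T = 9 + 39*(22 - 39) = 9 + 39*(-17) = 9 - 663 = -654)
p = 618852827/9653694 (p = -39727/14761 - 43685/(-654) = -39727*1/14761 - 43685*(-1/654) = -39727/14761 + 43685/654 = 618852827/9653694 ≈ 64.105)
X = -10197 (X = (-93 - 6)*103 = -99*103 = -10197)
X/p = -10197/618852827/9653694 = -10197*9653694/618852827 = -98438717718/618852827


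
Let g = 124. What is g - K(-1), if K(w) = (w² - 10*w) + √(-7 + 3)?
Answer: 113 - 2*I ≈ 113.0 - 2.0*I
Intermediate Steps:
K(w) = w² - 10*w + 2*I (K(w) = (w² - 10*w) + √(-4) = (w² - 10*w) + 2*I = w² - 10*w + 2*I)
g - K(-1) = 124 - ((-1)² - 10*(-1) + 2*I) = 124 - (1 + 10 + 2*I) = 124 - (11 + 2*I) = 124 + (-11 - 2*I) = 113 - 2*I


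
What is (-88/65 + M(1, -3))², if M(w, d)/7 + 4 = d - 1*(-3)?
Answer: 3640464/4225 ≈ 861.65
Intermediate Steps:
M(w, d) = -7 + 7*d (M(w, d) = -28 + 7*(d - 1*(-3)) = -28 + 7*(d + 3) = -28 + 7*(3 + d) = -28 + (21 + 7*d) = -7 + 7*d)
(-88/65 + M(1, -3))² = (-88/65 + (-7 + 7*(-3)))² = (-88*1/65 + (-7 - 21))² = (-88/65 - 28)² = (-1908/65)² = 3640464/4225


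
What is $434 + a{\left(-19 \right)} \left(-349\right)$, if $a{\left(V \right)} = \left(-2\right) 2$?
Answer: $1830$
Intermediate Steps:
$a{\left(V \right)} = -4$
$434 + a{\left(-19 \right)} \left(-349\right) = 434 - -1396 = 434 + 1396 = 1830$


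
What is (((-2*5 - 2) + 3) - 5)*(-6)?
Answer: 84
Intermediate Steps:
(((-2*5 - 2) + 3) - 5)*(-6) = (((-10 - 2) + 3) - 5)*(-6) = ((-12 + 3) - 5)*(-6) = (-9 - 5)*(-6) = -14*(-6) = 84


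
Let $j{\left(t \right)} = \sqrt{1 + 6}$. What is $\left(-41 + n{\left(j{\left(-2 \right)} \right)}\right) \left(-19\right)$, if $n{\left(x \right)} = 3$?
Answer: $722$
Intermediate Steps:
$j{\left(t \right)} = \sqrt{7}$
$\left(-41 + n{\left(j{\left(-2 \right)} \right)}\right) \left(-19\right) = \left(-41 + 3\right) \left(-19\right) = \left(-38\right) \left(-19\right) = 722$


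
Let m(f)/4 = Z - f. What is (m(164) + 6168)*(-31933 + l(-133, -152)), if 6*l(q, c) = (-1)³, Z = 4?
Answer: -529579636/3 ≈ -1.7653e+8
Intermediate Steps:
m(f) = 16 - 4*f (m(f) = 4*(4 - f) = 16 - 4*f)
l(q, c) = -⅙ (l(q, c) = (⅙)*(-1)³ = (⅙)*(-1) = -⅙)
(m(164) + 6168)*(-31933 + l(-133, -152)) = ((16 - 4*164) + 6168)*(-31933 - ⅙) = ((16 - 656) + 6168)*(-191599/6) = (-640 + 6168)*(-191599/6) = 5528*(-191599/6) = -529579636/3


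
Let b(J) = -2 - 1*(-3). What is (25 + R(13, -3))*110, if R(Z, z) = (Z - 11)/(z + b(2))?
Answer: 2640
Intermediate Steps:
b(J) = 1 (b(J) = -2 + 3 = 1)
R(Z, z) = (-11 + Z)/(1 + z) (R(Z, z) = (Z - 11)/(z + 1) = (-11 + Z)/(1 + z))
(25 + R(13, -3))*110 = (25 + (-11 + 13)/(1 - 3))*110 = (25 + 2/(-2))*110 = (25 - ½*2)*110 = (25 - 1)*110 = 24*110 = 2640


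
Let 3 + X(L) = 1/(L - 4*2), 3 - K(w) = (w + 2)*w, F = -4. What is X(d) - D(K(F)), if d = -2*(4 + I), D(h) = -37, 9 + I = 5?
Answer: 271/8 ≈ 33.875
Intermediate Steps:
K(w) = 3 - w*(2 + w) (K(w) = 3 - (w + 2)*w = 3 - (2 + w)*w = 3 - w*(2 + w))
I = -4 (I = -9 + 5 = -4)
d = 0 (d = -2*(4 - 4) = -2*0 = 0)
X(L) = -3 + 1/(-8 + L) (X(L) = -3 + 1/(L - 4*2) = -3 + 1/(L - 8) = -3 + 1/(-8 + L))
X(d) - D(K(F)) = (25 - 3*0)/(-8 + 0) - 1*(-37) = (25 + 0)/(-8) + 37 = -1/8*25 + 37 = -25/8 + 37 = 271/8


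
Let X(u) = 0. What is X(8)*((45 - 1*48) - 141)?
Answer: 0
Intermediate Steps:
X(8)*((45 - 1*48) - 141) = 0*((45 - 1*48) - 141) = 0*((45 - 48) - 141) = 0*(-3 - 141) = 0*(-144) = 0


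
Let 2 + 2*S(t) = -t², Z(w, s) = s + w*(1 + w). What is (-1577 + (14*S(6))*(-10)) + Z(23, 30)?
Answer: 1665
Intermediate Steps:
S(t) = -1 - t²/2 (S(t) = -1 + (-t²)/2 = -1 - t²/2)
(-1577 + (14*S(6))*(-10)) + Z(23, 30) = (-1577 + (14*(-1 - ½*6²))*(-10)) + (30 + 23 + 23²) = (-1577 + (14*(-1 - ½*36))*(-10)) + (30 + 23 + 529) = (-1577 + (14*(-1 - 18))*(-10)) + 582 = (-1577 + (14*(-19))*(-10)) + 582 = (-1577 - 266*(-10)) + 582 = (-1577 + 2660) + 582 = 1083 + 582 = 1665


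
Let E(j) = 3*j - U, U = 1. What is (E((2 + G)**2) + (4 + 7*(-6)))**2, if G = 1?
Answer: 144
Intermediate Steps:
E(j) = -1 + 3*j (E(j) = 3*j - 1*1 = 3*j - 1 = -1 + 3*j)
(E((2 + G)**2) + (4 + 7*(-6)))**2 = ((-1 + 3*(2 + 1)**2) + (4 + 7*(-6)))**2 = ((-1 + 3*3**2) + (4 - 42))**2 = ((-1 + 3*9) - 38)**2 = ((-1 + 27) - 38)**2 = (26 - 38)**2 = (-12)**2 = 144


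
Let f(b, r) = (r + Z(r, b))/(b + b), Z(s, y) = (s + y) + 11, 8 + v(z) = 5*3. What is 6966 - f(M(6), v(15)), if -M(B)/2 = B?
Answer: 167197/24 ≈ 6966.5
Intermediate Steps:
v(z) = 7 (v(z) = -8 + 5*3 = -8 + 15 = 7)
M(B) = -2*B
Z(s, y) = 11 + s + y
f(b, r) = (11 + b + 2*r)/(2*b) (f(b, r) = (r + (11 + r + b))/(b + b) = (r + (11 + b + r))/((2*b)) = (11 + b + 2*r)*(1/(2*b)) = (11 + b + 2*r)/(2*b))
6966 - f(M(6), v(15)) = 6966 - (11 - 2*6 + 2*7)/(2*((-2*6))) = 6966 - (11 - 12 + 14)/(2*(-12)) = 6966 - (-1)*13/(2*12) = 6966 - 1*(-13/24) = 6966 + 13/24 = 167197/24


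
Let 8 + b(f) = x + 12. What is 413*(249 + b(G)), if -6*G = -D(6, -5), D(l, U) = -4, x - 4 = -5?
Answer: 104076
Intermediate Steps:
x = -1 (x = 4 - 5 = -1)
G = -2/3 (G = -(-1)*(-4)/6 = -1/6*4 = -2/3 ≈ -0.66667)
b(f) = 3 (b(f) = -8 + (-1 + 12) = -8 + 11 = 3)
413*(249 + b(G)) = 413*(249 + 3) = 413*252 = 104076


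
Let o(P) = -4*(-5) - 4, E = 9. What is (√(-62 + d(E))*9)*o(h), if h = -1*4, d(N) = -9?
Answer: 144*I*√71 ≈ 1213.4*I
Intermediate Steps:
h = -4
o(P) = 16 (o(P) = 20 - 4 = 16)
(√(-62 + d(E))*9)*o(h) = (√(-62 - 9)*9)*16 = (√(-71)*9)*16 = ((I*√71)*9)*16 = (9*I*√71)*16 = 144*I*√71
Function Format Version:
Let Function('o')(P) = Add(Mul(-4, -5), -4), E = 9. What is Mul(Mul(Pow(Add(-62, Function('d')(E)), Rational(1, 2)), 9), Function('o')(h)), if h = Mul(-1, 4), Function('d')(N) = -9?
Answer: Mul(144, I, Pow(71, Rational(1, 2))) ≈ Mul(1213.4, I)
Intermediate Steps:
h = -4
Function('o')(P) = 16 (Function('o')(P) = Add(20, -4) = 16)
Mul(Mul(Pow(Add(-62, Function('d')(E)), Rational(1, 2)), 9), Function('o')(h)) = Mul(Mul(Pow(Add(-62, -9), Rational(1, 2)), 9), 16) = Mul(Mul(Pow(-71, Rational(1, 2)), 9), 16) = Mul(Mul(Mul(I, Pow(71, Rational(1, 2))), 9), 16) = Mul(Mul(9, I, Pow(71, Rational(1, 2))), 16) = Mul(144, I, Pow(71, Rational(1, 2)))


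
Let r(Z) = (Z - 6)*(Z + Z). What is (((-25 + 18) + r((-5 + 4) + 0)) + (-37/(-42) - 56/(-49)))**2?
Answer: 143641/1764 ≈ 81.429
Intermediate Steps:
r(Z) = 2*Z*(-6 + Z) (r(Z) = (-6 + Z)*(2*Z) = 2*Z*(-6 + Z))
(((-25 + 18) + r((-5 + 4) + 0)) + (-37/(-42) - 56/(-49)))**2 = (((-25 + 18) + 2*((-5 + 4) + 0)*(-6 + ((-5 + 4) + 0))) + (-37/(-42) - 56/(-49)))**2 = ((-7 + 2*(-1 + 0)*(-6 + (-1 + 0))) + (-37*(-1/42) - 56*(-1/49)))**2 = ((-7 + 2*(-1)*(-6 - 1)) + (37/42 + 8/7))**2 = ((-7 + 2*(-1)*(-7)) + 85/42)**2 = ((-7 + 14) + 85/42)**2 = (7 + 85/42)**2 = (379/42)**2 = 143641/1764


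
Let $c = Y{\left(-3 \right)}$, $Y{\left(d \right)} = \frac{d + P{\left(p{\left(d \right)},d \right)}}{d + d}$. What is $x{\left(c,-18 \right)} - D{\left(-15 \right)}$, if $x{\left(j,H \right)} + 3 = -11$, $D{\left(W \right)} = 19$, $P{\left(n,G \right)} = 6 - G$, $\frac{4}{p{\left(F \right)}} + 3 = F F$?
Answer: $-33$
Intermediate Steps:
$p{\left(F \right)} = \frac{4}{-3 + F^{2}}$ ($p{\left(F \right)} = \frac{4}{-3 + F F} = \frac{4}{-3 + F^{2}}$)
$Y{\left(d \right)} = \frac{3}{d}$ ($Y{\left(d \right)} = \frac{d - \left(-6 + d\right)}{d + d} = \frac{6}{2 d} = 6 \frac{1}{2 d} = \frac{3}{d}$)
$c = -1$ ($c = \frac{3}{-3} = 3 \left(- \frac{1}{3}\right) = -1$)
$x{\left(j,H \right)} = -14$ ($x{\left(j,H \right)} = -3 - 11 = -14$)
$x{\left(c,-18 \right)} - D{\left(-15 \right)} = -14 - 19 = -33$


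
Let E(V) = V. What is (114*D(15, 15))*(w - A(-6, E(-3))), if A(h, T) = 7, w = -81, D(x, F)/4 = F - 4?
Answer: -441408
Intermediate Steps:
D(x, F) = -16 + 4*F (D(x, F) = 4*(F - 4) = 4*(-4 + F) = -16 + 4*F)
(114*D(15, 15))*(w - A(-6, E(-3))) = (114*(-16 + 4*15))*(-81 - 1*7) = (114*(-16 + 60))*(-81 - 7) = (114*44)*(-88) = 5016*(-88) = -441408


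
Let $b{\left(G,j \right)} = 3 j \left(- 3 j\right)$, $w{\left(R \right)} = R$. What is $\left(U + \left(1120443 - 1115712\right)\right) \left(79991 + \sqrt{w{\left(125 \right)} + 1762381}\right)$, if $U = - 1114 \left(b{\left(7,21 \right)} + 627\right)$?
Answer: $298183970529 + 11183157 \sqrt{195834} \approx 3.0313 \cdot 10^{11}$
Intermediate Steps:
$b{\left(G,j \right)} = - 9 j^{2}$
$U = 3722988$ ($U = - 1114 \left(- 9 \cdot 21^{2} + 627\right) = - 1114 \left(\left(-9\right) 441 + 627\right) = - 1114 \left(-3969 + 627\right) = \left(-1114\right) \left(-3342\right) = 3722988$)
$\left(U + \left(1120443 - 1115712\right)\right) \left(79991 + \sqrt{w{\left(125 \right)} + 1762381}\right) = \left(3722988 + \left(1120443 - 1115712\right)\right) \left(79991 + \sqrt{125 + 1762381}\right) = \left(3722988 + \left(1120443 - 1115712\right)\right) \left(79991 + \sqrt{1762506}\right) = \left(3722988 + 4731\right) \left(79991 + 3 \sqrt{195834}\right) = 3727719 \left(79991 + 3 \sqrt{195834}\right) = 298183970529 + 11183157 \sqrt{195834}$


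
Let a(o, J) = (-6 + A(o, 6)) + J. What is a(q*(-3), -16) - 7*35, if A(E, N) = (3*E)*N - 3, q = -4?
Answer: -54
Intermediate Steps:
A(E, N) = -3 + 3*E*N (A(E, N) = 3*E*N - 3 = -3 + 3*E*N)
a(o, J) = -9 + J + 18*o (a(o, J) = (-6 + (-3 + 3*o*6)) + J = (-6 + (-3 + 18*o)) + J = (-9 + 18*o) + J = -9 + J + 18*o)
a(q*(-3), -16) - 7*35 = (-9 - 16 + 18*(-4*(-3))) - 7*35 = (-9 - 16 + 18*12) - 1*245 = (-9 - 16 + 216) - 245 = 191 - 245 = -54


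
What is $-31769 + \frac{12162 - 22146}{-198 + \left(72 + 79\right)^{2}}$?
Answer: $- \frac{718084691}{22603} \approx -31769.0$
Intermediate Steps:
$-31769 + \frac{12162 - 22146}{-198 + \left(72 + 79\right)^{2}} = -31769 - \frac{9984}{-198 + 151^{2}} = -31769 - \frac{9984}{-198 + 22801} = -31769 - \frac{9984}{22603} = - \frac{718084691}{22603}$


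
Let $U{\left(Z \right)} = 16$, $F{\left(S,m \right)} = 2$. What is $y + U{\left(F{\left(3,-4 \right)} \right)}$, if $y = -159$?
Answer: $-143$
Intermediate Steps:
$y + U{\left(F{\left(3,-4 \right)} \right)} = -159 + 16 = -143$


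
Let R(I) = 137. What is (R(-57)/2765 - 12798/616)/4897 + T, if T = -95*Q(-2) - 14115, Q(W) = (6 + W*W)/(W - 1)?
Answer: -24661866147631/1787307060 ≈ -13798.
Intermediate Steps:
Q(W) = (6 + W²)/(-1 + W)
T = -41395/3 (T = -95*(6 + (-2)²)/(-1 - 2) - 14115 = -95*(6 + 4)/(-3) - 14115 = -(-95)*10/3 - 14115 = -95*(-10/3) - 14115 = 950/3 - 14115 = -41395/3 ≈ -13798.)
(R(-57)/2765 - 12798/616)/4897 + T = (137/2765 - 12798/616)/4897 - 41395/3 = (137*(1/2765) - 12798*1/616)*(1/4897) - 41395/3 = (137/2765 - 6399/308)*(1/4897) - 41395/3 = -2521577/121660*1/4897 - 41395/3 = -2521577/595769020 - 41395/3 = -24661866147631/1787307060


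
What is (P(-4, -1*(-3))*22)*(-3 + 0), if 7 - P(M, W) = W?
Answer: -264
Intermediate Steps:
P(M, W) = 7 - W
(P(-4, -1*(-3))*22)*(-3 + 0) = ((7 - (-1)*(-3))*22)*(-3 + 0) = ((7 - 1*3)*22)*(-3) = ((7 - 3)*22)*(-3) = (4*22)*(-3) = 88*(-3) = -264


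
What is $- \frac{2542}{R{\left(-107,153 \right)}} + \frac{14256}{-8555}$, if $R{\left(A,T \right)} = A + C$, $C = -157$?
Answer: $\frac{8991613}{1129260} \approx 7.9624$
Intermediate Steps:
$R{\left(A,T \right)} = -157 + A$ ($R{\left(A,T \right)} = A - 157 = -157 + A$)
$- \frac{2542}{R{\left(-107,153 \right)}} + \frac{14256}{-8555} = - \frac{2542}{-157 - 107} + \frac{14256}{-8555} = - \frac{2542}{-264} + 14256 \left(- \frac{1}{8555}\right) = \left(-2542\right) \left(- \frac{1}{264}\right) - \frac{14256}{8555} = \frac{1271}{132} - \frac{14256}{8555} = \frac{8991613}{1129260}$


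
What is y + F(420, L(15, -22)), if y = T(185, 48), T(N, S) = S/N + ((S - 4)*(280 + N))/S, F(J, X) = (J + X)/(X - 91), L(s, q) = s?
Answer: 1479062/3515 ≈ 420.79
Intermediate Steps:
F(J, X) = (J + X)/(-91 + X)
T(N, S) = S/N + (-4 + S)*(280 + N)/S (T(N, S) = S/N + ((-4 + S)*(280 + N))/S = S/N + (-4 + S)*(280 + N)/S)
y = 315617/740 (y = 280 + 185 - 1120/48 + 48/185 - 4*185/48 = 280 + 185 - 1120*1/48 + 48*(1/185) - 4*185*1/48 = 280 + 185 - 70/3 + 48/185 - 185/12 = 315617/740 ≈ 426.51)
y + F(420, L(15, -22)) = 315617/740 + (420 + 15)/(-91 + 15) = 315617/740 + 435/(-76) = 315617/740 - 1/76*435 = 315617/740 - 435/76 = 1479062/3515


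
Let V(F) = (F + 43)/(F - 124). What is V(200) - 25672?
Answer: -1950829/76 ≈ -25669.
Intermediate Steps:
V(F) = (43 + F)/(-124 + F)
V(200) - 25672 = (43 + 200)/(-124 + 200) - 25672 = 243/76 - 25672 = -1950829/76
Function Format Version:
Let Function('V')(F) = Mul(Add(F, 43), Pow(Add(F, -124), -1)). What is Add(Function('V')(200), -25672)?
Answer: Rational(-1950829, 76) ≈ -25669.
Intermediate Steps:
Function('V')(F) = Mul(Pow(Add(-124, F), -1), Add(43, F)) (Function('V')(F) = Mul(Add(43, F), Pow(Add(-124, F), -1)) = Mul(Pow(Add(-124, F), -1), Add(43, F)))
Add(Function('V')(200), -25672) = Add(Mul(Pow(Add(-124, 200), -1), Add(43, 200)), -25672) = Add(Mul(Pow(76, -1), 243), -25672) = Add(Mul(Rational(1, 76), 243), -25672) = Add(Rational(243, 76), -25672) = Rational(-1950829, 76)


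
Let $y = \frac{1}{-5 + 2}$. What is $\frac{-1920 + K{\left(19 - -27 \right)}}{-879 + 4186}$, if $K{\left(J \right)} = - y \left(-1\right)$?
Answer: $- \frac{5761}{9921} \approx -0.58069$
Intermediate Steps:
$y = - \frac{1}{3}$ ($y = \frac{1}{-3} = - \frac{1}{3} \approx -0.33333$)
$K{\left(J \right)} = - \frac{1}{3}$ ($K{\left(J \right)} = \left(-1\right) \left(- \frac{1}{3}\right) \left(-1\right) = \frac{1}{3} \left(-1\right) = - \frac{1}{3}$)
$\frac{-1920 + K{\left(19 - -27 \right)}}{-879 + 4186} = \frac{-1920 - \frac{1}{3}}{-879 + 4186} = - \frac{5761}{3 \cdot 3307} = \left(- \frac{5761}{3}\right) \frac{1}{3307} = - \frac{5761}{9921}$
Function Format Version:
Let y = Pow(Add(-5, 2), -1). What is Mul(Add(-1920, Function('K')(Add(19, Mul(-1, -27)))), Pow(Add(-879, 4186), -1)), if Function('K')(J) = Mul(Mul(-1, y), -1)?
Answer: Rational(-5761, 9921) ≈ -0.58069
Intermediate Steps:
y = Rational(-1, 3) (y = Pow(-3, -1) = Rational(-1, 3) ≈ -0.33333)
Function('K')(J) = Rational(-1, 3) (Function('K')(J) = Mul(Mul(-1, Rational(-1, 3)), -1) = Mul(Rational(1, 3), -1) = Rational(-1, 3))
Mul(Add(-1920, Function('K')(Add(19, Mul(-1, -27)))), Pow(Add(-879, 4186), -1)) = Mul(Add(-1920, Rational(-1, 3)), Pow(Add(-879, 4186), -1)) = Mul(Rational(-5761, 3), Pow(3307, -1)) = Mul(Rational(-5761, 3), Rational(1, 3307)) = Rational(-5761, 9921)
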